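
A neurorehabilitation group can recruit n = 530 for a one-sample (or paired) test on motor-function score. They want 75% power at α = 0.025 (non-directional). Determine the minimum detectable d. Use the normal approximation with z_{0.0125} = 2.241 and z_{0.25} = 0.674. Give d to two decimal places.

For a single sample (or paired design) of n = 530: d_min = (z_{α/2} + z_β)/√n.
z-sum = 2.241 + 0.674 = 2.915.
d_min = 2.915 / √530 = 2.915 / 23.022 = 0.127.

d_min ≈ 0.13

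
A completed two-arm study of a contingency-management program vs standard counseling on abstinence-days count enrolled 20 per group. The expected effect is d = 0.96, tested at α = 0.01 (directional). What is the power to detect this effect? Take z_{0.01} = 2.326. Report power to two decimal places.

power ≈ 0.76

For two equal groups, power = Φ(d·√(n/2) − z_{α}).
d·√(n/2) = 0.96 × √(20/2) = 0.96 × 3.162 = 3.036.
z_β = 3.036 − 2.326 = 0.710.
Power = Φ(0.710) = 0.761.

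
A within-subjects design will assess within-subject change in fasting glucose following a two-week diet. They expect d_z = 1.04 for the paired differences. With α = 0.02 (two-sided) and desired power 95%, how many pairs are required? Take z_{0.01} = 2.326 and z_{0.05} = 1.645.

n = 15 pairs

For a paired (one-sample on differences) test: n = ((z_{α/2} + z_β) / d)².
z_{α/2} + z_β = 2.326 + 1.645 = 3.971.
n = (3.971 / 1.04)² = 3.818² = 14.58.
Round up.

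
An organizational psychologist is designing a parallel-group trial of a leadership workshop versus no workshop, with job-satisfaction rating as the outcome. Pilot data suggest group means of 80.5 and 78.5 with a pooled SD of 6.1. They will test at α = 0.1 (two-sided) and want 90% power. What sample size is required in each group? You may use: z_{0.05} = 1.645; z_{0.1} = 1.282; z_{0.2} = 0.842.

Cohen's d = |M₁ − M₂| / SD_pooled = |80.5 − 78.5| / 6.1 = 2.0 / 6.1 = 0.328.
For two independent groups with equal n: n = 2·((z_{α/2} + z_β) / d)².
z_{α/2} + z_β = 1.645 + 1.282 = 2.927.
n = 2 × (2.927 / 0.328)² = 2 × 8.924² = 2 × 79.63 = 159.3.
Round up to the next whole participant.

n = 160 per group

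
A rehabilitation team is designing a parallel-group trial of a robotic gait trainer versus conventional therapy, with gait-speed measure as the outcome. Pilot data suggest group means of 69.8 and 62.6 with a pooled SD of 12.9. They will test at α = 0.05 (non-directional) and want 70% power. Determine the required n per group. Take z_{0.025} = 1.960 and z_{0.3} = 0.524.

n = 40 per group

Cohen's d = |M₁ − M₂| / SD_pooled = |69.8 − 62.6| / 12.9 = 7.2 / 12.9 = 0.558.
For two independent groups with equal n: n = 2·((z_{α/2} + z_β) / d)².
z_{α/2} + z_β = 1.960 + 0.524 = 2.484.
n = 2 × (2.484 / 0.558)² = 2 × 4.452² = 2 × 19.82 = 39.6.
Round up to the next whole participant.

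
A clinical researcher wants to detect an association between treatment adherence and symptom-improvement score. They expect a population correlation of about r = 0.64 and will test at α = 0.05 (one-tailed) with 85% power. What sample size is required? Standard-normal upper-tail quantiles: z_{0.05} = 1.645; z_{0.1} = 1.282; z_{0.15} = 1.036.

Fisher's z: C = ½·ln((1+r)/(1−r)) = ½·ln(4.5556) = 0.7582.
n = ((z_{α} + z_β)/C)² + 3.
(1.645 + 1.036) / 0.7582 = 2.681 / 0.7582 = 3.536.
n = 3.536² + 3 = 12.50 + 3 = 15.5.
Round up.

n = 16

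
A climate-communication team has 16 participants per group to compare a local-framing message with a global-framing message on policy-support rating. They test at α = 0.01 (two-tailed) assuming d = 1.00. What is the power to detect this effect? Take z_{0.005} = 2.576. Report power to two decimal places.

For two equal groups, power = Φ(d·√(n/2) − z_{α/2}).
d·√(n/2) = 1.00 × √(16/2) = 1.00 × 2.828 = 2.828.
z_β = 2.828 − 2.576 = 0.252.
Power = Φ(0.252) = 0.600.

power ≈ 0.60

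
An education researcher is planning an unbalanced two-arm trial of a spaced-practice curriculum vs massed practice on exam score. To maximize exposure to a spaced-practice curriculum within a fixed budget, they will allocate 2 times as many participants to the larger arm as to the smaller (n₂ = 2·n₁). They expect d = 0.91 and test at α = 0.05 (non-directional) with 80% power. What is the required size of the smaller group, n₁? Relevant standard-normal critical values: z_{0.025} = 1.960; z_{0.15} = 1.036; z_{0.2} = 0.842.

n₁ = 15

With allocation ratio k = n₂/n₁ = 2, Var(x̄₁−x̄₂) = σ²(1/n₁ + 1/(k·n₁)) = σ²·(k+1)/(k·n₁).
So n₁ = (1 + 1/k)·((z_{α/2} + z_β)/d)² = 1.500 × (2.802/0.91)².
n₁ = 1.500 × 9.48 = 14.2.
Round up: n₁ = 15, giving n₂ = 2 × 15 = 30.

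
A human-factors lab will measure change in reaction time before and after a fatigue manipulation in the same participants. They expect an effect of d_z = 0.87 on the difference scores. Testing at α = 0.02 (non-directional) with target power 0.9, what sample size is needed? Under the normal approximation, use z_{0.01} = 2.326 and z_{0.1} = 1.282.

For a paired (one-sample on differences) test: n = ((z_{α/2} + z_β) / d)².
z_{α/2} + z_β = 2.326 + 1.282 = 3.608.
n = (3.608 / 0.87)² = 4.147² = 17.20.
Round up.

n = 18 pairs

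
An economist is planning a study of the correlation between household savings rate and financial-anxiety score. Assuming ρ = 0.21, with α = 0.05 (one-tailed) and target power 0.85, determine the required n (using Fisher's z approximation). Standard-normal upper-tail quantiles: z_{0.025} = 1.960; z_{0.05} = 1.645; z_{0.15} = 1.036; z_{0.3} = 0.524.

n = 162

Fisher's z: C = ½·ln((1+r)/(1−r)) = ½·ln(1.5316) = 0.2132.
n = ((z_{α} + z_β)/C)² + 3.
(1.645 + 1.036) / 0.2132 = 2.681 / 0.2132 = 12.575.
n = 12.575² + 3 = 158.13 + 3 = 161.1.
Round up.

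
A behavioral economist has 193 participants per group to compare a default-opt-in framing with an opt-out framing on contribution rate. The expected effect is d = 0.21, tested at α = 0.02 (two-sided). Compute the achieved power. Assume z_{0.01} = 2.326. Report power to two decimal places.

For two equal groups, power = Φ(d·√(n/2) − z_{α/2}).
d·√(n/2) = 0.21 × √(193/2) = 0.21 × 9.823 = 2.063.
z_β = 2.063 − 2.326 = -0.263.
Power = Φ(-0.263) = 0.396.

power ≈ 0.40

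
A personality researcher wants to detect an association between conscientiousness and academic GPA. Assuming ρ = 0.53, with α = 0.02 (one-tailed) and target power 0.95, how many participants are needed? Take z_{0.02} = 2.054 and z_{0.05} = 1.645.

n = 43

Fisher's z: C = ½·ln((1+r)/(1−r)) = ½·ln(3.2553) = 0.5901.
n = ((z_{α} + z_β)/C)² + 3.
(2.054 + 1.645) / 0.5901 = 3.699 / 0.5901 = 6.268.
n = 6.268² + 3 = 39.29 + 3 = 42.3.
Round up.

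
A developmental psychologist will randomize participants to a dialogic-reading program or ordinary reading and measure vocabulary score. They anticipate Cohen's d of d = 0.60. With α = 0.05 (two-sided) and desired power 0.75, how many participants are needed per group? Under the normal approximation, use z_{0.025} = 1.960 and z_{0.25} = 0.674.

n = 39 per group

For two independent groups with equal n: n = 2·((z_{α/2} + z_β) / d)².
z_{α/2} + z_β = 1.960 + 0.674 = 2.634.
n = 2 × (2.634 / 0.60)² = 2 × 4.390² = 2 × 19.27 = 38.5.
Round up to the next whole participant.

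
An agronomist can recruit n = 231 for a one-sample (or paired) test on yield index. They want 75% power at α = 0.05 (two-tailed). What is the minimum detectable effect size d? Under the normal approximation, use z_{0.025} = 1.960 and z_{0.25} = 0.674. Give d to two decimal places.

For a single sample (or paired design) of n = 231: d_min = (z_{α/2} + z_β)/√n.
z-sum = 1.960 + 0.674 = 2.634.
d_min = 2.634 / √231 = 2.634 / 15.199 = 0.173.

d_min ≈ 0.17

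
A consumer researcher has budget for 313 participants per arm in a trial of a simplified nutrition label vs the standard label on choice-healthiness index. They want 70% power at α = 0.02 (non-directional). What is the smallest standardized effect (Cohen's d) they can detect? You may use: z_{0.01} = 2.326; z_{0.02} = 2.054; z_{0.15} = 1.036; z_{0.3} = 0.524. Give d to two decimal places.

For two independent groups of n = 313 each: d_min = (z_{α/2} + z_β)·√(2/n).
z-sum = 2.326 + 0.524 = 2.850.
d_min = 2.850 × √(2/313) = 2.850 × 0.0799 = 0.228.

d_min ≈ 0.23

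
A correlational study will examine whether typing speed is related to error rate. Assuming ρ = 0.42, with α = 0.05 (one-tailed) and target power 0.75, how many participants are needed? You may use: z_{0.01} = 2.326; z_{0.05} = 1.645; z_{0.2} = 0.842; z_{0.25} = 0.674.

n = 30

Fisher's z: C = ½·ln((1+r)/(1−r)) = ½·ln(2.4483) = 0.4477.
n = ((z_{α} + z_β)/C)² + 3.
(1.645 + 0.674) / 0.4477 = 2.319 / 0.4477 = 5.180.
n = 5.180² + 3 = 26.83 + 3 = 29.8.
Round up.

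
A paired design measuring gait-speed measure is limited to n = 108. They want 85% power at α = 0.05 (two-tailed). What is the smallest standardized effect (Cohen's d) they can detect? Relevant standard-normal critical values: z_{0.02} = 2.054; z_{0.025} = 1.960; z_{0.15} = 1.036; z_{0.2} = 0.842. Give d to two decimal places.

For a single sample (or paired design) of n = 108: d_min = (z_{α/2} + z_β)/√n.
z-sum = 1.960 + 1.036 = 2.996.
d_min = 2.996 / √108 = 2.996 / 10.392 = 0.288.

d_min ≈ 0.29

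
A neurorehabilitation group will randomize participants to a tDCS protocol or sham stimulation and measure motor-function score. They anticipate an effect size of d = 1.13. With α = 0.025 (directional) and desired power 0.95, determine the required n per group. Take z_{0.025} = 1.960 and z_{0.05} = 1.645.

n = 21 per group

For two independent groups with equal n: n = 2·((z_{α} + z_β) / d)².
z_{α} + z_β = 1.960 + 1.645 = 3.605.
n = 2 × (3.605 / 1.13)² = 2 × 3.190² = 2 × 10.18 = 20.4.
Round up to the next whole participant.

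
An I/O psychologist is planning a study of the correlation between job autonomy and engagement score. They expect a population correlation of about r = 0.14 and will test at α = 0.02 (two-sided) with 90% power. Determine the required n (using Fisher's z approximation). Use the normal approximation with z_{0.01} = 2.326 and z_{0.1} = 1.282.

n = 659

Fisher's z: C = ½·ln((1+r)/(1−r)) = ½·ln(1.3256) = 0.1409.
n = ((z_{α/2} + z_β)/C)² + 3.
(2.326 + 1.282) / 0.1409 = 3.608 / 0.1409 = 25.607.
n = 25.607² + 3 = 655.71 + 3 = 658.7.
Round up.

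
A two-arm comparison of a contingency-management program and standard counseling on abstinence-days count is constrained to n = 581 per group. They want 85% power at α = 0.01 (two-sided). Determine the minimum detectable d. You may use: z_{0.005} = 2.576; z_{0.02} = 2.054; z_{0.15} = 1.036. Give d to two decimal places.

For two independent groups of n = 581 each: d_min = (z_{α/2} + z_β)·√(2/n).
z-sum = 2.576 + 1.036 = 3.612.
d_min = 3.612 × √(2/581) = 3.612 × 0.0587 = 0.212.

d_min ≈ 0.21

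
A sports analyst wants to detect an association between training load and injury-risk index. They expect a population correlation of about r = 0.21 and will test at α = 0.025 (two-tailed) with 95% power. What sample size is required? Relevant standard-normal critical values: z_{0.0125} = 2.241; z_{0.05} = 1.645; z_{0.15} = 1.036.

n = 336

Fisher's z: C = ½·ln((1+r)/(1−r)) = ½·ln(1.5316) = 0.2132.
n = ((z_{α/2} + z_β)/C)² + 3.
(2.241 + 1.645) / 0.2132 = 3.886 / 0.2132 = 18.227.
n = 18.227² + 3 = 332.22 + 3 = 335.2.
Round up.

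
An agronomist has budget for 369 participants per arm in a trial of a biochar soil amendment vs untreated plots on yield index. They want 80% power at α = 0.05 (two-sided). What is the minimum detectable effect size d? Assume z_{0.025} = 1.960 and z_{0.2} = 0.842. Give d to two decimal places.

d_min ≈ 0.21

For two independent groups of n = 369 each: d_min = (z_{α/2} + z_β)·√(2/n).
z-sum = 1.960 + 0.842 = 2.802.
d_min = 2.802 × √(2/369) = 2.802 × 0.0736 = 0.206.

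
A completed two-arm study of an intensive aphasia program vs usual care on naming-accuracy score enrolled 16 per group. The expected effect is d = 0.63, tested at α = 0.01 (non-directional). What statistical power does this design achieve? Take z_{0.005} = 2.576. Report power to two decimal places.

power ≈ 0.21

For two equal groups, power = Φ(d·√(n/2) − z_{α/2}).
d·√(n/2) = 0.63 × √(16/2) = 0.63 × 2.828 = 1.782.
z_β = 1.782 − 2.576 = -0.794.
Power = Φ(-0.794) = 0.214.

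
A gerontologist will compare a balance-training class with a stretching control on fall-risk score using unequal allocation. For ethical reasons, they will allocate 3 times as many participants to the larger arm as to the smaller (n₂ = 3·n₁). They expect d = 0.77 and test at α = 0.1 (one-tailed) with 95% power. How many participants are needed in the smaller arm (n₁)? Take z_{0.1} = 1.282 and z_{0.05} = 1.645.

With allocation ratio k = n₂/n₁ = 3, Var(x̄₁−x̄₂) = σ²(1/n₁ + 1/(k·n₁)) = σ²·(k+1)/(k·n₁).
So n₁ = (1 + 1/k)·((z_{α} + z_β)/d)² = 1.333 × (2.927/0.77)².
n₁ = 1.333 × 14.45 = 19.3.
Round up: n₁ = 20, giving n₂ = 3 × 20 = 60.

n₁ = 20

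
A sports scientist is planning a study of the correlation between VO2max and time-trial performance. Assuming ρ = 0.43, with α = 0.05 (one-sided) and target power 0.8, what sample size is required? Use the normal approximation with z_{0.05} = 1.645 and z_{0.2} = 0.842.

Fisher's z: C = ½·ln((1+r)/(1−r)) = ½·ln(2.5088) = 0.4599.
n = ((z_{α} + z_β)/C)² + 3.
(1.645 + 0.842) / 0.4599 = 2.487 / 0.4599 = 5.408.
n = 5.408² + 3 = 29.24 + 3 = 32.2.
Round up.

n = 33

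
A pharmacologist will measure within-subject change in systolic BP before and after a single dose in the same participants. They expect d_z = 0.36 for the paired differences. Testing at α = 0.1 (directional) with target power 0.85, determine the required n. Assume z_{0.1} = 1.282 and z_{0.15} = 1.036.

n = 42 pairs

For a paired (one-sample on differences) test: n = ((z_{α} + z_β) / d)².
z_{α} + z_β = 1.282 + 1.036 = 2.318.
n = (2.318 / 0.36)² = 6.439² = 41.46.
Round up.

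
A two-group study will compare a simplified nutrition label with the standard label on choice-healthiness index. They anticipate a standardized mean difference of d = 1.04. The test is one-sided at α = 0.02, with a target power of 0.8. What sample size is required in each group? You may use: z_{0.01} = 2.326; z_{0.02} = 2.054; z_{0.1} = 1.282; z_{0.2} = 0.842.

For two independent groups with equal n: n = 2·((z_{α} + z_β) / d)².
z_{α} + z_β = 2.054 + 0.842 = 2.896.
n = 2 × (2.896 / 1.04)² = 2 × 2.785² = 2 × 7.75 = 15.5.
Round up to the next whole participant.

n = 16 per group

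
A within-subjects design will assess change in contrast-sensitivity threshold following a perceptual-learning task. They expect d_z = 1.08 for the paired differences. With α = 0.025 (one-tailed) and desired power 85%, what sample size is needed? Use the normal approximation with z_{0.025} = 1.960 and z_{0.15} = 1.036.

n = 8 pairs

For a paired (one-sample on differences) test: n = ((z_{α} + z_β) / d)².
z_{α} + z_β = 1.960 + 1.036 = 2.996.
n = (2.996 / 1.08)² = 2.774² = 7.70.
Round up.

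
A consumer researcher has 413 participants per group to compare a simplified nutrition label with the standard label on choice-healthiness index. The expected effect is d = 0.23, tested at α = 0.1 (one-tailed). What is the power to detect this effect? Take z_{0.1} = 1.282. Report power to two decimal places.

power ≈ 0.98

For two equal groups, power = Φ(d·√(n/2) − z_{α}).
d·√(n/2) = 0.23 × √(413/2) = 0.23 × 14.370 = 3.305.
z_β = 3.305 − 1.282 = 2.023.
Power = Φ(2.023) = 0.978.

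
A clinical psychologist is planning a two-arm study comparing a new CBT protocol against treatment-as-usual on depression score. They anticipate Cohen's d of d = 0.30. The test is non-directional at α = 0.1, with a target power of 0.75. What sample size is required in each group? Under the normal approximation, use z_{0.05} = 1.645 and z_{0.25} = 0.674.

For two independent groups with equal n: n = 2·((z_{α/2} + z_β) / d)².
z_{α/2} + z_β = 1.645 + 0.674 = 2.319.
n = 2 × (2.319 / 0.30)² = 2 × 7.730² = 2 × 59.75 = 119.5.
Round up to the next whole participant.

n = 120 per group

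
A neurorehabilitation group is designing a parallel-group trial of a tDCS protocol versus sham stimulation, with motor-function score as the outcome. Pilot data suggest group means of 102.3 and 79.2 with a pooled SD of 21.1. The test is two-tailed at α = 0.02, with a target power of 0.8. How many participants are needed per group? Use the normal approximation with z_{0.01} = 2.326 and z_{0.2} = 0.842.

n = 17 per group

Cohen's d = |M₁ − M₂| / SD_pooled = |102.3 − 79.2| / 21.1 = 23.1 / 21.1 = 1.095.
For two independent groups with equal n: n = 2·((z_{α/2} + z_β) / d)².
z_{α/2} + z_β = 2.326 + 0.842 = 3.168.
n = 2 × (3.168 / 1.095)² = 2 × 2.893² = 2 × 8.37 = 16.7.
Round up to the next whole participant.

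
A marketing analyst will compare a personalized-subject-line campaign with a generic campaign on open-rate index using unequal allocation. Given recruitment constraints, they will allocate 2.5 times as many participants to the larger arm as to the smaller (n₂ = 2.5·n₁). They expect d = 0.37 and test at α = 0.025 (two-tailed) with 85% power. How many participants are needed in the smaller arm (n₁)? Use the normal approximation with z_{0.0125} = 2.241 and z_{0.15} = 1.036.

With allocation ratio k = n₂/n₁ = 2.5, Var(x̄₁−x̄₂) = σ²(1/n₁ + 1/(k·n₁)) = σ²·(k+1)/(k·n₁).
So n₁ = (1 + 1/k)·((z_{α/2} + z_β)/d)² = 1.400 × (3.277/0.37)².
n₁ = 1.400 × 78.44 = 109.8.
Round up: n₁ = 110, giving n₂ = 2.5 × 110 = 275.

n₁ = 110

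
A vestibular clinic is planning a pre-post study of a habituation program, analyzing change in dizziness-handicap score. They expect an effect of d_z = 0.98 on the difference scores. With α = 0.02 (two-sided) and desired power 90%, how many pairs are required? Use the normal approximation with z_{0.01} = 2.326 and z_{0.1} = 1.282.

For a paired (one-sample on differences) test: n = ((z_{α/2} + z_β) / d)².
z_{α/2} + z_β = 2.326 + 1.282 = 3.608.
n = (3.608 / 0.98)² = 3.682² = 13.55.
Round up.

n = 14 pairs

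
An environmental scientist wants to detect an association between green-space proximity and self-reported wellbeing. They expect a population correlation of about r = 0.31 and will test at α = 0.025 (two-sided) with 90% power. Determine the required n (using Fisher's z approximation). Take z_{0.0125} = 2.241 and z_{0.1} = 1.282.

Fisher's z: C = ½·ln((1+r)/(1−r)) = ½·ln(1.8986) = 0.3205.
n = ((z_{α/2} + z_β)/C)² + 3.
(2.241 + 1.282) / 0.3205 = 3.523 / 0.3205 = 10.992.
n = 10.992² + 3 = 120.83 + 3 = 123.8.
Round up.

n = 124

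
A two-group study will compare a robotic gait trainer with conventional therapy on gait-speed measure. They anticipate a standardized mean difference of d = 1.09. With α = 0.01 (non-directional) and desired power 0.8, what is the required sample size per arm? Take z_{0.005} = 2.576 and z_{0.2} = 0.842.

n = 20 per group

For two independent groups with equal n: n = 2·((z_{α/2} + z_β) / d)².
z_{α/2} + z_β = 2.576 + 0.842 = 3.418.
n = 2 × (3.418 / 1.09)² = 2 × 3.136² = 2 × 9.83 = 19.7.
Round up to the next whole participant.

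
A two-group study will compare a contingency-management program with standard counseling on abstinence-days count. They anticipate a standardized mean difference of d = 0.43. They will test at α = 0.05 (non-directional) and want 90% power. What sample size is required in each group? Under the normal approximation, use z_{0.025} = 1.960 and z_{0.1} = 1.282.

n = 114 per group

For two independent groups with equal n: n = 2·((z_{α/2} + z_β) / d)².
z_{α/2} + z_β = 1.960 + 1.282 = 3.242.
n = 2 × (3.242 / 0.43)² = 2 × 7.540² = 2 × 56.84 = 113.7.
Round up to the next whole participant.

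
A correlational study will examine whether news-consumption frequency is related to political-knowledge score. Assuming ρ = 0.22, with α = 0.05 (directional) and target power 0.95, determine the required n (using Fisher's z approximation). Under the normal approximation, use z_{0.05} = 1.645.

n = 220

Fisher's z: C = ½·ln((1+r)/(1−r)) = ½·ln(1.5641) = 0.2237.
n = ((z_{α} + z_β)/C)² + 3.
(1.645 + 1.645) / 0.2237 = 3.290 / 0.2237 = 14.707.
n = 14.707² + 3 = 216.30 + 3 = 219.3.
Round up.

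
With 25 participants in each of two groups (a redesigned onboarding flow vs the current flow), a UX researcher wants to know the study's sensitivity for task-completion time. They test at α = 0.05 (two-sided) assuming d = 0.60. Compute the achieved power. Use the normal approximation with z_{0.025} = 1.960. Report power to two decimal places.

power ≈ 0.56

For two equal groups, power = Φ(d·√(n/2) − z_{α/2}).
d·√(n/2) = 0.60 × √(25/2) = 0.60 × 3.536 = 2.121.
z_β = 2.121 − 1.960 = 0.161.
Power = Φ(0.161) = 0.564.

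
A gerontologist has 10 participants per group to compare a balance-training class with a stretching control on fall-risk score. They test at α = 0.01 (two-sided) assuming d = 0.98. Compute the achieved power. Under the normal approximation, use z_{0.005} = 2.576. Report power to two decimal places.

power ≈ 0.35

For two equal groups, power = Φ(d·√(n/2) − z_{α/2}).
d·√(n/2) = 0.98 × √(10/2) = 0.98 × 2.236 = 2.191.
z_β = 2.191 − 2.576 = -0.385.
Power = Φ(-0.385) = 0.350.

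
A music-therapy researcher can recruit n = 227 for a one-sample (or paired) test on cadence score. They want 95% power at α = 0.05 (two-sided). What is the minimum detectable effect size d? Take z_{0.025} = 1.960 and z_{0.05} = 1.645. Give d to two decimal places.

For a single sample (or paired design) of n = 227: d_min = (z_{α/2} + z_β)/√n.
z-sum = 1.960 + 1.645 = 3.605.
d_min = 3.605 / √227 = 3.605 / 15.067 = 0.239.

d_min ≈ 0.24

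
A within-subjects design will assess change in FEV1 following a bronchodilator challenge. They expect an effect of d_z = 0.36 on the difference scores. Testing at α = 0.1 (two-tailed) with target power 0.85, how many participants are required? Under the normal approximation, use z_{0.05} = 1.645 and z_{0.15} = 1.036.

For a paired (one-sample on differences) test: n = ((z_{α/2} + z_β) / d)².
z_{α/2} + z_β = 1.645 + 1.036 = 2.681.
n = (2.681 / 0.36)² = 7.447² = 55.46.
Round up.

n = 56 pairs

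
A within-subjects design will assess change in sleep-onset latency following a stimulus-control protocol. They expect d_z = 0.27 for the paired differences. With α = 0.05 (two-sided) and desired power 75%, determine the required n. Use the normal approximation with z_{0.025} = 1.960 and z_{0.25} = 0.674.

For a paired (one-sample on differences) test: n = ((z_{α/2} + z_β) / d)².
z_{α/2} + z_β = 1.960 + 0.674 = 2.634.
n = (2.634 / 0.27)² = 9.756² = 95.17.
Round up.

n = 96 pairs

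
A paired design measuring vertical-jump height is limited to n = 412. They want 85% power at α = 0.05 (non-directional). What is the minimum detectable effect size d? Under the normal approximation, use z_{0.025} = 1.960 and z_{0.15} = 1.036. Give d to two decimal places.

d_min ≈ 0.15

For a single sample (or paired design) of n = 412: d_min = (z_{α/2} + z_β)/√n.
z-sum = 1.960 + 1.036 = 2.996.
d_min = 2.996 / √412 = 2.996 / 20.298 = 0.148.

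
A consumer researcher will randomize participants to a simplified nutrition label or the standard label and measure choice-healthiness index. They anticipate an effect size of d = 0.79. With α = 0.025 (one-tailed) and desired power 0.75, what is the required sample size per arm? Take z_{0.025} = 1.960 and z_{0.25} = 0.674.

For two independent groups with equal n: n = 2·((z_{α} + z_β) / d)².
z_{α} + z_β = 1.960 + 0.674 = 2.634.
n = 2 × (2.634 / 0.79)² = 2 × 3.334² = 2 × 11.12 = 22.2.
Round up to the next whole participant.

n = 23 per group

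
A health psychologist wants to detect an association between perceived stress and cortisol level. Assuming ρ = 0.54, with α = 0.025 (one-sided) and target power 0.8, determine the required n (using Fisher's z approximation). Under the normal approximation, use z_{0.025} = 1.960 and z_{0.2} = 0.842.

n = 25

Fisher's z: C = ½·ln((1+r)/(1−r)) = ½·ln(3.3478) = 0.6042.
n = ((z_{α} + z_β)/C)² + 3.
(1.960 + 0.842) / 0.6042 = 2.802 / 0.6042 = 4.638.
n = 4.638² + 3 = 21.51 + 3 = 24.5.
Round up.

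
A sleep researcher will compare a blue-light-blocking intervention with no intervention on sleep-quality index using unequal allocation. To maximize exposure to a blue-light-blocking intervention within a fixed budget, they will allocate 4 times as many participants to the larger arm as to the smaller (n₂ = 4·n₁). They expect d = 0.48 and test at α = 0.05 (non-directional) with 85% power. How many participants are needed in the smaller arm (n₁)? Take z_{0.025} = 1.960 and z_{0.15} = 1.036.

n₁ = 49

With allocation ratio k = n₂/n₁ = 4, Var(x̄₁−x̄₂) = σ²(1/n₁ + 1/(k·n₁)) = σ²·(k+1)/(k·n₁).
So n₁ = (1 + 1/k)·((z_{α/2} + z_β)/d)² = 1.250 × (2.996/0.48)².
n₁ = 1.250 × 38.96 = 48.7.
Round up: n₁ = 49, giving n₂ = 4 × 49 = 196.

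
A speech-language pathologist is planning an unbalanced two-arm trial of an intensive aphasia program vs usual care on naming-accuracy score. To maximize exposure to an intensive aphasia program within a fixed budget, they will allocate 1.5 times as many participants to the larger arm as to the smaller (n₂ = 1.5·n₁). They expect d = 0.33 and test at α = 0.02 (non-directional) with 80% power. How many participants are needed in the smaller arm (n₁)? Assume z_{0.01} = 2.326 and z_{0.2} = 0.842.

n₁ = 154

With allocation ratio k = n₂/n₁ = 1.5, Var(x̄₁−x̄₂) = σ²(1/n₁ + 1/(k·n₁)) = σ²·(k+1)/(k·n₁).
So n₁ = (1 + 1/k)·((z_{α/2} + z_β)/d)² = 1.667 × (3.168/0.33)².
n₁ = 1.667 × 92.16 = 153.6.
Round up: n₁ = 154, giving n₂ = 1.5 × 154 = 231.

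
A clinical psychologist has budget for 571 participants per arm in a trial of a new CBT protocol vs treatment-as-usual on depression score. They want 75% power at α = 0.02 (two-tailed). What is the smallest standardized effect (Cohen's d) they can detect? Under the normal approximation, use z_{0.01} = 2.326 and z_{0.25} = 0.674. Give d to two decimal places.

d_min ≈ 0.18

For two independent groups of n = 571 each: d_min = (z_{α/2} + z_β)·√(2/n).
z-sum = 2.326 + 0.674 = 3.000.
d_min = 3.000 × √(2/571) = 3.000 × 0.0592 = 0.178.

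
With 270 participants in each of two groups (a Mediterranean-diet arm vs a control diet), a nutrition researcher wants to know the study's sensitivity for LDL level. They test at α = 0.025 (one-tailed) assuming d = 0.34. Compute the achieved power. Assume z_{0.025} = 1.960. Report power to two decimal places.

For two equal groups, power = Φ(d·√(n/2) − z_{α}).
d·√(n/2) = 0.34 × √(270/2) = 0.34 × 11.619 = 3.950.
z_β = 3.950 − 1.960 = 1.990.
Power = Φ(1.990) = 0.977.

power ≈ 0.98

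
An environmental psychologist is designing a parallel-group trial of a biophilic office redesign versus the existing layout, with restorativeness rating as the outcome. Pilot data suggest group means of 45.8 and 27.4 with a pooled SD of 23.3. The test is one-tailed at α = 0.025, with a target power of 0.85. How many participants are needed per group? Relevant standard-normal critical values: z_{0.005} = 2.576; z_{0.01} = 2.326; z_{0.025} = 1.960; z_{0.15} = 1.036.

Cohen's d = |M₁ − M₂| / SD_pooled = |45.8 − 27.4| / 23.3 = 18.4 / 23.3 = 0.790.
For two independent groups with equal n: n = 2·((z_{α} + z_β) / d)².
z_{α} + z_β = 1.960 + 1.036 = 2.996.
n = 2 × (2.996 / 0.790)² = 2 × 3.792² = 2 × 14.38 = 28.8.
Round up to the next whole participant.

n = 29 per group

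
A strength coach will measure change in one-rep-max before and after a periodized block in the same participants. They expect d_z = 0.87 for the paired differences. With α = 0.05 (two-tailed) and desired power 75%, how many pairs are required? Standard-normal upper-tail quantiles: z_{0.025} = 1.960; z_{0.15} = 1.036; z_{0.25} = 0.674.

n = 10 pairs

For a paired (one-sample on differences) test: n = ((z_{α/2} + z_β) / d)².
z_{α/2} + z_β = 1.960 + 0.674 = 2.634.
n = (2.634 / 0.87)² = 3.028² = 9.17.
Round up.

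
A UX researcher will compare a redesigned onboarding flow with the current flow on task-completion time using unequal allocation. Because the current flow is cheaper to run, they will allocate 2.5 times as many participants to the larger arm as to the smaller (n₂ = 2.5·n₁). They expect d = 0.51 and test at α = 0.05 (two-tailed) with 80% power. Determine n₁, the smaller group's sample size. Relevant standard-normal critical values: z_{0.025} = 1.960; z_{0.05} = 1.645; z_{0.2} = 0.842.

n₁ = 43

With allocation ratio k = n₂/n₁ = 2.5, Var(x̄₁−x̄₂) = σ²(1/n₁ + 1/(k·n₁)) = σ²·(k+1)/(k·n₁).
So n₁ = (1 + 1/k)·((z_{α/2} + z_β)/d)² = 1.400 × (2.802/0.51)².
n₁ = 1.400 × 30.19 = 42.3.
Round up: n₁ = 43, giving n₂ = ⌈2.5 × 43⌉ = ⌈107.5⌉ = 108.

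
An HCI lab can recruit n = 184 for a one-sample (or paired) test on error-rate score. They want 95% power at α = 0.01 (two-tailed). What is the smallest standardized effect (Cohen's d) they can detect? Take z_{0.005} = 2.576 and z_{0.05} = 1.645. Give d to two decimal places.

For a single sample (or paired design) of n = 184: d_min = (z_{α/2} + z_β)/√n.
z-sum = 2.576 + 1.645 = 4.221.
d_min = 4.221 / √184 = 4.221 / 13.565 = 0.311.

d_min ≈ 0.31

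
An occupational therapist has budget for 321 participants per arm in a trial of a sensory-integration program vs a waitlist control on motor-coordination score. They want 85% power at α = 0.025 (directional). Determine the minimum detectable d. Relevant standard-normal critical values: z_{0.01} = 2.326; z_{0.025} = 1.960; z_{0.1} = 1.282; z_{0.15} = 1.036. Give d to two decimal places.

For two independent groups of n = 321 each: d_min = (z_{α} + z_β)·√(2/n).
z-sum = 1.960 + 1.036 = 2.996.
d_min = 2.996 × √(2/321) = 2.996 × 0.0789 = 0.236.

d_min ≈ 0.24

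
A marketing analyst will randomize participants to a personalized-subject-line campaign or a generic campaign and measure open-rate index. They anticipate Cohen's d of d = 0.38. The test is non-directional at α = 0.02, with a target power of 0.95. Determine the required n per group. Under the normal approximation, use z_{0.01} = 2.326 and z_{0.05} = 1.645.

n = 219 per group

For two independent groups with equal n: n = 2·((z_{α/2} + z_β) / d)².
z_{α/2} + z_β = 2.326 + 1.645 = 3.971.
n = 2 × (3.971 / 0.38)² = 2 × 10.450² = 2 × 109.20 = 218.4.
Round up to the next whole participant.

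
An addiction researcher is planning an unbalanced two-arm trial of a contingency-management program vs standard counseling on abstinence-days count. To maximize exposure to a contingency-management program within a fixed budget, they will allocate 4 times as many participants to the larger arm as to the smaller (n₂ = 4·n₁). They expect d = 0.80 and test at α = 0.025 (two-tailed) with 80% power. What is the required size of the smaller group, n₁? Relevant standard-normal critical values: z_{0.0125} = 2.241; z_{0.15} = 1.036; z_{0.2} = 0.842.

n₁ = 19

With allocation ratio k = n₂/n₁ = 4, Var(x̄₁−x̄₂) = σ²(1/n₁ + 1/(k·n₁)) = σ²·(k+1)/(k·n₁).
So n₁ = (1 + 1/k)·((z_{α/2} + z_β)/d)² = 1.250 × (3.083/0.80)².
n₁ = 1.250 × 14.85 = 18.6.
Round up: n₁ = 19, giving n₂ = 4 × 19 = 76.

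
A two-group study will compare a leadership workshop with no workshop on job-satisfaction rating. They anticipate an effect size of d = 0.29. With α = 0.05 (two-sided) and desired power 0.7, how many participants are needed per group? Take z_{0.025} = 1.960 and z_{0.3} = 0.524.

n = 147 per group

For two independent groups with equal n: n = 2·((z_{α/2} + z_β) / d)².
z_{α/2} + z_β = 1.960 + 0.524 = 2.484.
n = 2 × (2.484 / 0.29)² = 2 × 8.566² = 2 × 73.37 = 146.7.
Round up to the next whole participant.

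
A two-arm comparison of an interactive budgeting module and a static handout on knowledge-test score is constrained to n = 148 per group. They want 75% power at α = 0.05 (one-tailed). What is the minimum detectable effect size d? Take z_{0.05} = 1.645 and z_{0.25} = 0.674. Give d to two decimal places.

d_min ≈ 0.27

For two independent groups of n = 148 each: d_min = (z_{α} + z_β)·√(2/n).
z-sum = 1.645 + 0.674 = 2.319.
d_min = 2.319 × √(2/148) = 2.319 × 0.1162 = 0.270.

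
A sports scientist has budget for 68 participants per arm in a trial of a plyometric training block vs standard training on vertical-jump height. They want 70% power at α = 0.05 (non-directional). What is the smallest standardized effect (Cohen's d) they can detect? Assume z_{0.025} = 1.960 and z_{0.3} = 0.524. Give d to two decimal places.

d_min ≈ 0.43

For two independent groups of n = 68 each: d_min = (z_{α/2} + z_β)·√(2/n).
z-sum = 1.960 + 0.524 = 2.484.
d_min = 2.484 × √(2/68) = 2.484 × 0.1715 = 0.426.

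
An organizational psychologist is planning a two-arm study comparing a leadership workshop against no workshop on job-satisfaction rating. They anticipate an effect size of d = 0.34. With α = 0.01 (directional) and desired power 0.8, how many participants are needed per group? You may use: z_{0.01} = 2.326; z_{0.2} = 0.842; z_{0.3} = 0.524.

n = 174 per group

For two independent groups with equal n: n = 2·((z_{α} + z_β) / d)².
z_{α} + z_β = 2.326 + 0.842 = 3.168.
n = 2 × (3.168 / 0.34)² = 2 × 9.318² = 2 × 86.82 = 173.6.
Round up to the next whole participant.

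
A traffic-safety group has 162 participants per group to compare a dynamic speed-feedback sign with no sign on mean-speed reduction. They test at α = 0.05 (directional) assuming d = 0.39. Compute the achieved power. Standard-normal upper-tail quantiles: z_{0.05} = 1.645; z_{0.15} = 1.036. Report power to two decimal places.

For two equal groups, power = Φ(d·√(n/2) − z_{α}).
d·√(n/2) = 0.39 × √(162/2) = 0.39 × 9.000 = 3.510.
z_β = 3.510 − 1.645 = 1.865.
Power = Φ(1.865) = 0.969.

power ≈ 0.97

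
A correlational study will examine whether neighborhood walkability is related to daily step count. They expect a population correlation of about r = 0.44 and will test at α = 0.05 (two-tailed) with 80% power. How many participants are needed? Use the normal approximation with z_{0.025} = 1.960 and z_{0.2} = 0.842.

Fisher's z: C = ½·ln((1+r)/(1−r)) = ½·ln(2.5714) = 0.4722.
n = ((z_{α/2} + z_β)/C)² + 3.
(1.960 + 0.842) / 0.4722 = 2.802 / 0.4722 = 5.934.
n = 5.934² + 3 = 35.21 + 3 = 38.2.
Round up.

n = 39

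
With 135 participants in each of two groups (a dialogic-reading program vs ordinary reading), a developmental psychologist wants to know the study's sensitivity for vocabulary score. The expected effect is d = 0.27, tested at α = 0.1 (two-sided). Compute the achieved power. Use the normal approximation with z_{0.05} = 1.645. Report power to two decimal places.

For two equal groups, power = Φ(d·√(n/2) − z_{α/2}).
d·√(n/2) = 0.27 × √(135/2) = 0.27 × 8.216 = 2.218.
z_β = 2.218 − 1.645 = 0.573.
Power = Φ(0.573) = 0.717.

power ≈ 0.72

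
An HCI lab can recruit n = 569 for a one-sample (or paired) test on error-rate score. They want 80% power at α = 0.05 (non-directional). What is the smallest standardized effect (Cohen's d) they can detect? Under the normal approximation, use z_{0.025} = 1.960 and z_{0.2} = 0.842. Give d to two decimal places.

For a single sample (or paired design) of n = 569: d_min = (z_{α/2} + z_β)/√n.
z-sum = 1.960 + 0.842 = 2.802.
d_min = 2.802 / √569 = 2.802 / 23.854 = 0.117.

d_min ≈ 0.12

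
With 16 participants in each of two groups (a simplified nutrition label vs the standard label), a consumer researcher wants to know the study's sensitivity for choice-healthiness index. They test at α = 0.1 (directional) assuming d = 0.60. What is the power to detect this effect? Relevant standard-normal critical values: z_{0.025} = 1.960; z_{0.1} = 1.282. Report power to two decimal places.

For two equal groups, power = Φ(d·√(n/2) − z_{α}).
d·√(n/2) = 0.60 × √(16/2) = 0.60 × 2.828 = 1.697.
z_β = 1.697 − 1.282 = 0.415.
Power = Φ(0.415) = 0.661.

power ≈ 0.66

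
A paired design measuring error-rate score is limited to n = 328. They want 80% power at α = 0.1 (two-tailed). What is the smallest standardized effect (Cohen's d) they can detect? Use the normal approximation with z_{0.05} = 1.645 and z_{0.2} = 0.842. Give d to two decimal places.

d_min ≈ 0.14

For a single sample (or paired design) of n = 328: d_min = (z_{α/2} + z_β)/√n.
z-sum = 1.645 + 0.842 = 2.487.
d_min = 2.487 / √328 = 2.487 / 18.111 = 0.137.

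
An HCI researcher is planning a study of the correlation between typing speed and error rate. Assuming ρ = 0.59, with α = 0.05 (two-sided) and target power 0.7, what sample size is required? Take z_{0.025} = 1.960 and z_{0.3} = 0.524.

n = 17

Fisher's z: C = ½·ln((1+r)/(1−r)) = ½·ln(3.8780) = 0.6777.
n = ((z_{α/2} + z_β)/C)² + 3.
(1.960 + 0.524) / 0.6777 = 2.484 / 0.6777 = 3.665.
n = 3.665² + 3 = 13.43 + 3 = 16.4.
Round up.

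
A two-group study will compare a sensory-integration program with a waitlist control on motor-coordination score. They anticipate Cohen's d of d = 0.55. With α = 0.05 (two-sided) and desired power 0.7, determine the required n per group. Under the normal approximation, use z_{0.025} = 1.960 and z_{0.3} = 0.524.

n = 41 per group

For two independent groups with equal n: n = 2·((z_{α/2} + z_β) / d)².
z_{α/2} + z_β = 1.960 + 0.524 = 2.484.
n = 2 × (2.484 / 0.55)² = 2 × 4.516² = 2 × 20.40 = 40.8.
Round up to the next whole participant.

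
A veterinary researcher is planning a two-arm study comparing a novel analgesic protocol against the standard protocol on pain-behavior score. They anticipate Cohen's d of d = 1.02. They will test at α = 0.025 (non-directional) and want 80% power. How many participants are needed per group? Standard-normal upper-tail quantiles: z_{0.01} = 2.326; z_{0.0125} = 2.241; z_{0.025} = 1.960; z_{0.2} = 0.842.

n = 19 per group

For two independent groups with equal n: n = 2·((z_{α/2} + z_β) / d)².
z_{α/2} + z_β = 2.241 + 0.842 = 3.083.
n = 2 × (3.083 / 1.02)² = 2 × 3.023² = 2 × 9.14 = 18.3.
Round up to the next whole participant.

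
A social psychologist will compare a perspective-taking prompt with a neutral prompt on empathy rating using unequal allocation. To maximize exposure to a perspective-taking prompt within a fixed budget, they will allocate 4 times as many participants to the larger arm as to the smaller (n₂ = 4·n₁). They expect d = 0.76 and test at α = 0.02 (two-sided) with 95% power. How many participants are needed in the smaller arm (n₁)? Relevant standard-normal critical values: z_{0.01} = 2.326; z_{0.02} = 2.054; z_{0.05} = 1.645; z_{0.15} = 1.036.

n₁ = 35

With allocation ratio k = n₂/n₁ = 4, Var(x̄₁−x̄₂) = σ²(1/n₁ + 1/(k·n₁)) = σ²·(k+1)/(k·n₁).
So n₁ = (1 + 1/k)·((z_{α/2} + z_β)/d)² = 1.250 × (3.971/0.76)².
n₁ = 1.250 × 27.30 = 34.1.
Round up: n₁ = 35, giving n₂ = 4 × 35 = 140.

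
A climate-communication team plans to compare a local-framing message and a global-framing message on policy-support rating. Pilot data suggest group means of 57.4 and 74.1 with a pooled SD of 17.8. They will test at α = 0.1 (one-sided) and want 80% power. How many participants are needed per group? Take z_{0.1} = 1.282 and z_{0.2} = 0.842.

Cohen's d = |M₁ − M₂| / SD_pooled = |57.4 − 74.1| / 17.8 = 16.7 / 17.8 = 0.938.
For two independent groups with equal n: n = 2·((z_{α} + z_β) / d)².
z_{α} + z_β = 1.282 + 0.842 = 2.124.
n = 2 × (2.124 / 0.938)² = 2 × 2.264² = 2 × 5.13 = 10.3.
Round up to the next whole participant.

n = 11 per group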